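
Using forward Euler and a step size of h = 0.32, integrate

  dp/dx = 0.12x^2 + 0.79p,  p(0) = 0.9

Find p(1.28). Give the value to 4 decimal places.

2.2783

Euler: p_{n+1} = p_n + h·f(x_n, p_n).
x=0.000000, p=0.900000: f=0.711000 → p ← 0.900000 + 0.32·0.711000 = 1.127520
x=0.320000, p=1.127520: f=0.903029 → p ← 1.127520 + 0.32·0.903029 = 1.416489
x=0.640000, p=1.416489: f=1.168178 → p ← 1.416489 + 0.32·1.168178 = 1.790306
x=0.960000, p=1.790306: f=1.524934 → p ← 1.790306 + 0.32·1.524934 = 2.278285
p(1.28) ≈ 2.2783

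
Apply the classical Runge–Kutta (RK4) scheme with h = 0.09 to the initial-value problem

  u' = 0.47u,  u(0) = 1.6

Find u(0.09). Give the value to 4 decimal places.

1.6691

RK4: k1 = f(x_n, u_n); k2 = f(x_n + h/2, u_n + (h/2)·k1); k3 = f(x_n + h/2, u_n + (h/2)·k2); k4 = f(x_n + h, u_n + h·k3); u_{n+1} = u_n + (h/6)·(k1 + 2k2 + 2k3 + k4).
x=0.000000, u=1.600000:
  k1 = f(0.000000, 1.600000) = 0.752000
  k2 = f(0.045000, 1.633840) = 0.767905
  k3 = f(0.045000, 1.634556) = 0.768241
  k4 = f(0.090000, 1.669142) = 0.784497
  u ← 1.600000 + (0.09/6)·(k1 + 2k2 + 2k3 + k4) = 1.669132
u(0.09) ≈ 1.6691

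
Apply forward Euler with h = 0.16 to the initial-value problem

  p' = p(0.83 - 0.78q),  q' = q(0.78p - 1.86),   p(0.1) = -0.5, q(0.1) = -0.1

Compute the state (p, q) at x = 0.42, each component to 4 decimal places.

-0.6533, -0.0404

Euler on (p,q): p_{n+1} = p_n + h·p', q_{n+1} = q_n + h·q'.
0.100000: (-0.500000, -0.100000); f=(-0.454000, 0.225000) → (-0.572640, -0.064000)
0.260000: (-0.572640, -0.064000); f=(-0.503877, 0.147626) → (-0.653260, -0.040380)
(p(0.42), q(0.42)) ≈ (-0.6533, -0.0404)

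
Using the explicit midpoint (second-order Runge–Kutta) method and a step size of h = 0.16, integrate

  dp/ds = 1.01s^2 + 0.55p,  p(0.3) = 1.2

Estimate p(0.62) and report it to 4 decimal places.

1.5054

Midpoint: k1 = f(s_n, p_n); k2 = f(s_n + h/2, p_n + (h/2)·k1); p_{n+1} = p_n + h·k2.
s=0.300000, p=1.200000:
  k1 = f(0.300000, 1.200000) = 0.750900
  k2 = f(0.380000, 1.260072) = 0.838884
  p ← 1.200000 + 0.16·0.838884 = 1.334221
s=0.460000, p=1.334221:
  k1 = f(0.460000, 1.334221) = 0.947538
  k2 = f(0.540000, 1.410024) = 1.070029
  p ← 1.334221 + 0.16·1.070029 = 1.505426
p(0.62) ≈ 1.5054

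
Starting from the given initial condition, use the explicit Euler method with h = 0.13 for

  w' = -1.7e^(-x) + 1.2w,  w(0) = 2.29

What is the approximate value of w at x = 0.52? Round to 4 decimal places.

Euler: w_{n+1} = w_n + h·f(x_n, w_n).
x=0.000000, w=2.290000: f=1.048000 → w ← 2.290000 + 0.13·1.048000 = 2.426240
x=0.130000, w=2.426240: f=1.418726 → w ← 2.426240 + 0.13·1.418726 = 2.610674
x=0.260000, w=2.610674: f=1.822022 → w ← 2.610674 + 0.13·1.822022 = 2.847537
x=0.390000, w=2.847537: f=2.266048 → w ← 2.847537 + 0.13·2.266048 = 3.142123
w(0.52) ≈ 3.1421

3.1421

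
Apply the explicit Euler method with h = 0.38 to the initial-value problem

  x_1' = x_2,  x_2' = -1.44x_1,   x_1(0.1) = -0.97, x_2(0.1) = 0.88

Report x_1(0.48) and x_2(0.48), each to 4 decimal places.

-0.6356, 1.4108

Euler on (x_1,x_2): x_1_{n+1} = x_1_n + h·x_1', x_2_{n+1} = x_2_n + h·x_2'.
0.100000: (-0.970000, 0.880000); f=(0.880000, 1.396800) → (-0.635600, 1.410784)
(x_1(0.48), x_2(0.48)) ≈ (-0.6356, 1.4108)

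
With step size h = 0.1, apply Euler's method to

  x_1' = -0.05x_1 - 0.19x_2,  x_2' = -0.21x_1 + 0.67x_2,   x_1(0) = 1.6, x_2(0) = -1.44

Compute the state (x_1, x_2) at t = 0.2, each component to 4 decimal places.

Euler on (x_1,x_2): x_1_{n+1} = x_1_n + h·x_1', x_2_{n+1} = x_2_n + h·x_2'.
0.000000: (1.600000, -1.440000); f=(0.193600, -1.300800) → (1.619360, -1.570080)
0.100000: (1.619360, -1.570080); f=(0.217347, -1.392019) → (1.641095, -1.709282)
(x_1(0.2), x_2(0.2)) ≈ (1.6411, -1.7093)

1.6411, -1.7093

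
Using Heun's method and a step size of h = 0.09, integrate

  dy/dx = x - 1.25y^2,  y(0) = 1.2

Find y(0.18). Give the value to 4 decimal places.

0.9610

Heun: k1 = f(x_n, y_n); k2 = f(x_n + h, y_n + h·k1); y_{n+1} = y_n + (h/2)·(k1 + k2).
x=0.000000, y=1.200000:
  k1 = f(0.000000, 1.200000) = -1.800000
  k2 = f(0.090000, 1.038000) = -1.256805
  y ← 1.200000 + (0.09/2)·(-1.800000 + (-1.256805)) = 1.062444
x=0.090000, y=1.062444:
  k1 = f(0.090000, 1.062444) = -1.320983
  k2 = f(0.180000, 0.943555) = -0.932871
  y ← 1.062444 + (0.09/2)·(-1.320983 + (-0.932871)) = 0.961020
y(0.18) ≈ 0.9610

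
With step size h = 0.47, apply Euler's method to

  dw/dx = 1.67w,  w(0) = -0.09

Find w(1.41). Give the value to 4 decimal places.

-0.5118

Euler: w_{n+1} = w_n + h·f(x_n, w_n).
x=0.000000, w=-0.090000: f=-0.150300 → w ← -0.090000 + 0.47·(-0.150300) = -0.160641
x=0.470000, w=-0.160641: f=-0.268270 → w ← -0.160641 + 0.47·(-0.268270) = -0.286728
x=0.940000, w=-0.286728: f=-0.478836 → w ← -0.286728 + 0.47·(-0.478836) = -0.511781
w(1.41) ≈ -0.5118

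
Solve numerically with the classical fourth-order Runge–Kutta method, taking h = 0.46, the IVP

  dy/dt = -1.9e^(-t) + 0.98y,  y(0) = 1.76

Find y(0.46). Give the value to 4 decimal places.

1.8617

RK4: k1 = f(t_n, y_n); k2 = f(t_n + h/2, y_n + (h/2)·k1); k3 = f(t_n + h/2, y_n + (h/2)·k2); k4 = f(t_n + h, y_n + h·k3); y_{n+1} = y_n + (h/6)·(k1 + 2k2 + 2k3 + k4).
t=0.000000, y=1.760000:
  k1 = f(0.000000, 1.760000) = -0.175200
  k2 = f(0.230000, 1.719704) = 0.175696
  k3 = f(0.230000, 1.800410) = 0.254788
  k4 = f(0.460000, 1.877203) = 0.640220
  y ← 1.760000 + (0.46/6)·(k1 + 2k2 + 2k3 + k4) = 1.861659
y(0.46) ≈ 1.8617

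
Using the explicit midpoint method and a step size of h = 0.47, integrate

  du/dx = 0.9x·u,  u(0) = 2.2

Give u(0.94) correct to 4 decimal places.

Midpoint: k1 = f(x_n, u_n); k2 = f(x_n + h/2, u_n + (h/2)·k1); u_{n+1} = u_n + h·k2.
x=0.000000, u=2.200000:
  k1 = f(0.000000, 2.200000) = 0.000000
  k2 = f(0.235000, 2.200000) = 0.465300
  u ← 2.200000 + 0.47·0.465300 = 2.418691
x=0.470000, u=2.418691:
  k1 = f(0.470000, 2.418691) = 1.023106
  k2 = f(0.705000, 2.659121) = 1.687212
  u ← 2.418691 + 0.47·1.687212 = 3.211681
u(0.94) ≈ 3.2117

3.2117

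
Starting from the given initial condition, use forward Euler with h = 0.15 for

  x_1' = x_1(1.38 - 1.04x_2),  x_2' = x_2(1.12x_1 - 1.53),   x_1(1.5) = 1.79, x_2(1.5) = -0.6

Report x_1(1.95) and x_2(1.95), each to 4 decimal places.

4.0279, -0.9570

Euler on (x_1,x_2): x_1_{n+1} = x_1_n + h·x_1', x_2_{n+1} = x_2_n + h·x_2'.
1.500000: (1.790000, -0.600000); f=(3.587160, -0.284880) → (2.328074, -0.642732)
1.650000: (2.328074, -0.642732); f=(4.768923, -0.692507) → (3.043412, -0.746608)
1.800000: (3.043412, -0.746608); f=(6.563035, -1.402594) → (4.027868, -0.956997)
(x_1(1.95), x_2(1.95)) ≈ (4.0279, -0.9570)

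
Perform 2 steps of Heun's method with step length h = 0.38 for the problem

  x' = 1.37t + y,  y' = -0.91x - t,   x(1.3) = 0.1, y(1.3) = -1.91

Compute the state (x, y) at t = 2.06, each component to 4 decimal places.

-0.0524, -3.2168

Heun on (x,y): k1 = f(t_n, state_n); k2 = f(t_n + h, state_n + h·k1); state_{n+1} = state_n + (h/2)·(k1 + k2).
1.300000: (0.100000, -1.910000)
  k1 = (-0.129000, -1.391000)
  predictor → (0.050980, -2.438580)
  k2 = (-0.136980, -1.726392)
  → (0.049464, -2.502304)
1.680000: (0.049464, -2.502304)
  k1 = (-0.200704, -1.725012)
  predictor → (-0.026804, -3.157809)
  k2 = (-0.335609, -2.035608)
  → (-0.052436, -3.216822)
(x(2.06), y(2.06)) ≈ (-0.0524, -3.2168)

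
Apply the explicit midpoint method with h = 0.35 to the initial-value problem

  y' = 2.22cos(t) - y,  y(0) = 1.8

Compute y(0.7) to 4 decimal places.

1.9027

Midpoint: k1 = f(t_n, y_n); k2 = f(t_n + h/2, y_n + (h/2)·k1); y_{n+1} = y_n + h·k2.
t=0.000000, y=1.800000:
  k1 = f(0.000000, 1.800000) = 0.420000
  k2 = f(0.175000, 1.873500) = 0.312593
  y ← 1.800000 + 0.35·0.312593 = 1.909408
t=0.350000, y=1.909408:
  k1 = f(0.350000, 1.909408) = 0.176000
  k2 = f(0.525000, 1.940208) = -0.019188
  y ← 1.909408 + 0.35·(-0.019188) = 1.902692
y(0.7) ≈ 1.9027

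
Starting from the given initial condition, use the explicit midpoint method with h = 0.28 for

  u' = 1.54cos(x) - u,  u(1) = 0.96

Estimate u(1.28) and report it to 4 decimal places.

Midpoint: k1 = f(x_n, u_n); k2 = f(x_n + h/2, u_n + (h/2)·k1); u_{n+1} = u_n + h·k2.
x=1.000000, u=0.960000:
  k1 = f(1.000000, 0.960000) = -0.127934
  k2 = f(1.140000, 0.942089) = -0.298994
  u ← 0.960000 + 0.28·(-0.298994) = 0.876282
u(1.28) ≈ 0.8763

0.8763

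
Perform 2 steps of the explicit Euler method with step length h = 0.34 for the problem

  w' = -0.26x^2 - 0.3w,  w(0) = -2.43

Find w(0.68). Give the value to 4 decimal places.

-1.9698

Euler: w_{n+1} = w_n + h·f(x_n, w_n).
x=0.000000, w=-2.430000: f=0.729000 → w ← -2.430000 + 0.34·0.729000 = -2.182140
x=0.340000, w=-2.182140: f=0.624586 → w ← -2.182140 + 0.34·0.624586 = -1.969781
w(0.68) ≈ -1.9698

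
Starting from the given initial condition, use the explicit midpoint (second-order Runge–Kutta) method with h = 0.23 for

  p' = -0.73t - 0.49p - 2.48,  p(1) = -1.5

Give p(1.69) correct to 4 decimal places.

Midpoint: k1 = f(t_n, p_n); k2 = f(t_n + h/2, p_n + (h/2)·k1); p_{n+1} = p_n + h·k2.
t=1.000000, p=-1.500000:
  k1 = f(1.000000, -1.500000) = -2.475000
  k2 = f(1.115000, -1.784625) = -2.419484
  p ← -1.500000 + 0.23·(-2.419484) = -2.056481
t=1.230000, p=-2.056481:
  k1 = f(1.230000, -2.056481) = -2.370224
  k2 = f(1.345000, -2.329057) = -2.320612
  p ← -2.056481 + 0.23·(-2.320612) = -2.590222
t=1.460000, p=-2.590222:
  k1 = f(1.460000, -2.590222) = -2.276591
  k2 = f(1.575000, -2.852030) = -2.232255
  p ← -2.590222 + 0.23·(-2.232255) = -3.103641
p(1.69) ≈ -3.1036

-3.1036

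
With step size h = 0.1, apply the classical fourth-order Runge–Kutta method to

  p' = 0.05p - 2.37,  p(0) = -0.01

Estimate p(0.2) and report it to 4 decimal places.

-0.4865

RK4: k1 = f(x_n, p_n); k2 = f(x_n + h/2, p_n + (h/2)·k1); k3 = f(x_n + h/2, p_n + (h/2)·k2); k4 = f(x_n + h, p_n + h·k3); p_{n+1} = p_n + (h/6)·(k1 + 2k2 + 2k3 + k4).
x=0.000000, p=-0.010000:
  k1 = f(0.000000, -0.010000) = -2.370500
  k2 = f(0.050000, -0.128525) = -2.376426
  k3 = f(0.050000, -0.128821) = -2.376441
  k4 = f(0.100000, -0.247644) = -2.382382
  p ← -0.010000 + (0.1/6)·(k1 + 2k2 + 2k3 + k4) = -0.247644
x=0.100000, p=-0.247644:
  k1 = f(0.100000, -0.247644) = -2.382382
  k2 = f(0.150000, -0.366763) = -2.388338
  k3 = f(0.150000, -0.367061) = -2.388353
  k4 = f(0.200000, -0.486479) = -2.394324
  p ← -0.247644 + (0.1/6)·(k1 + 2k2 + 2k3 + k4) = -0.486478
p(0.2) ≈ -0.4865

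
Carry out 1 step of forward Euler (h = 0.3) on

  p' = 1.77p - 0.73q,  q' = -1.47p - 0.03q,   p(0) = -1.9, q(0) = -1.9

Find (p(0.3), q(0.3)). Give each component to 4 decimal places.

Euler on (p,q): p_{n+1} = p_n + h·p', q_{n+1} = q_n + h·q'.
0.000000: (-1.900000, -1.900000); f=(-1.976000, 2.850000) → (-2.492800, -1.045000)
(p(0.3), q(0.3)) ≈ (-2.4928, -1.0450)

-2.4928, -1.0450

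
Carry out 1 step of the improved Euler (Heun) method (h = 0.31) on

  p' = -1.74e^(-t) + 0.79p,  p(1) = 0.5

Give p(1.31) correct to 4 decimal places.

Heun: k1 = f(t_n, p_n); k2 = f(t_n + h, p_n + h·k1); p_{n+1} = p_n + (h/2)·(k1 + k2).
t=1.000000, p=0.500000:
  k1 = f(1.000000, 0.500000) = -0.245110
  k2 = f(1.310000, 0.424016) = -0.134514
  p ← 0.500000 + (0.31/2)·(-0.245110 + (-0.134514)) = 0.441158
p(1.31) ≈ 0.4412

0.4412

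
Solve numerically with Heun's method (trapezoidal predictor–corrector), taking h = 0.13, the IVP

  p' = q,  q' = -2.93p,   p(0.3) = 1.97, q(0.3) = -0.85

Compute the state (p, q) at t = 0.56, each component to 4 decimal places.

1.5606, -2.2299

Heun on (p,q): k1 = f(t_n, state_n); k2 = f(t_n + h, state_n + h·k1); state_{n+1} = state_n + (h/2)·(k1 + k2).
0.300000: (1.970000, -0.850000)
  k1 = (-0.850000, -5.772100)
  predictor → (1.859500, -1.600373)
  k2 = (-1.600373, -5.448335)
  → (1.810726, -1.579328)
0.430000: (1.810726, -1.579328)
  k1 = (-1.579328, -5.305426)
  predictor → (1.605413, -2.269034)
  k2 = (-2.269034, -4.703860)
  → (1.560582, -2.229932)
(p(0.56), q(0.56)) ≈ (1.5606, -2.2299)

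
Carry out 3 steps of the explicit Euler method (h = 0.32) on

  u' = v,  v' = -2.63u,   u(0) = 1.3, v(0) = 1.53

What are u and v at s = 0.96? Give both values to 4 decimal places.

Euler on (u,v): u_{n+1} = u_n + h·u', v_{n+1} = v_n + h·v'.
0.000000: (1.300000, 1.530000); f=(1.530000, -3.419000) → (1.789600, 0.435920)
0.320000: (1.789600, 0.435920); f=(0.435920, -4.706648) → (1.929094, -1.070207)
0.640000: (1.929094, -1.070207); f=(-1.070207, -5.073518) → (1.586628, -2.693733)
(u(0.96), v(0.96)) ≈ (1.5866, -2.6937)

1.5866, -2.6937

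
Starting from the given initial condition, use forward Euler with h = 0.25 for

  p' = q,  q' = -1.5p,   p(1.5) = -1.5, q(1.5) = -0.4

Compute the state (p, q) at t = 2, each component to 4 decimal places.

Euler on (p,q): p_{n+1} = p_n + h·p', q_{n+1} = q_n + h·q'.
1.500000: (-1.500000, -0.400000); f=(-0.400000, 2.250000) → (-1.600000, 0.162500)
1.750000: (-1.600000, 0.162500); f=(0.162500, 2.400000) → (-1.559375, 0.762500)
(p(2), q(2)) ≈ (-1.5594, 0.7625)

-1.5594, 0.7625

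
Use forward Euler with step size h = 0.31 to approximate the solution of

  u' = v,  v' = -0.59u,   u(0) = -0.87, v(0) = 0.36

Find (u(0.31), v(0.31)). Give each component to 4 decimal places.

Euler on (u,v): u_{n+1} = u_n + h·u', v_{n+1} = v_n + h·v'.
0.000000: (-0.870000, 0.360000); f=(0.360000, 0.513300) → (-0.758400, 0.519123)
(u(0.31), v(0.31)) ≈ (-0.7584, 0.5191)

-0.7584, 0.5191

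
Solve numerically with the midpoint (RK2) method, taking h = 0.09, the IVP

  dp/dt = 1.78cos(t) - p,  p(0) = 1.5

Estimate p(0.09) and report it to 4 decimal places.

1.5239

Midpoint: k1 = f(t_n, p_n); k2 = f(t_n + h/2, p_n + (h/2)·k1); p_{n+1} = p_n + h·k2.
t=0.000000, p=1.500000:
  k1 = f(0.000000, 1.500000) = 0.280000
  k2 = f(0.045000, 1.512600) = 0.265598
  p ← 1.500000 + 0.09·0.265598 = 1.523904
p(0.09) ≈ 1.5239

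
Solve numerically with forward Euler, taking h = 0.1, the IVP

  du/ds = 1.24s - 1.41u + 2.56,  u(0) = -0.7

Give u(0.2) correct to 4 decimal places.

Euler: u_{n+1} = u_n + h·f(s_n, u_n).
s=0.000000, u=-0.700000: f=3.547000 → u ← -0.700000 + 0.1·3.547000 = -0.345300
s=0.100000, u=-0.345300: f=3.170873 → u ← -0.345300 + 0.1·3.170873 = -0.028213
u(0.2) ≈ -0.0282

-0.0282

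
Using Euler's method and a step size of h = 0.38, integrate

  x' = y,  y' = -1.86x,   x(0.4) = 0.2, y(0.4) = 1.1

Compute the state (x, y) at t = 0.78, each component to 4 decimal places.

Euler on (x,y): x_{n+1} = x_n + h·x', y_{n+1} = y_n + h·y'.
0.400000: (0.200000, 1.100000); f=(1.100000, -0.372000) → (0.618000, 0.958640)
(x(0.78), y(0.78)) ≈ (0.6180, 0.9586)

0.6180, 0.9586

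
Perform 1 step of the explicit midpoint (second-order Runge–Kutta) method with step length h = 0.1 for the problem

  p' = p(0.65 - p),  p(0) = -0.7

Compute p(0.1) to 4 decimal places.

-0.8044

Midpoint: k1 = f(t_n, p_n); k2 = f(t_n + h/2, p_n + (h/2)·k1); p_{n+1} = p_n + h·k2.
t=0.000000, p=-0.700000:
  k1 = f(0.000000, -0.700000) = -0.945000
  k2 = f(0.050000, -0.747250) = -1.044095
  p ← -0.700000 + 0.1·(-1.044095) = -0.804410
p(0.1) ≈ -0.8044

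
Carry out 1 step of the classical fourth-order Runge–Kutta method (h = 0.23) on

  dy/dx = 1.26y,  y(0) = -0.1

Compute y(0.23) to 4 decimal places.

-0.1336

RK4: k1 = f(x_n, y_n); k2 = f(x_n + h/2, y_n + (h/2)·k1); k3 = f(x_n + h/2, y_n + (h/2)·k2); k4 = f(x_n + h, y_n + h·k3); y_{n+1} = y_n + (h/6)·(k1 + 2k2 + 2k3 + k4).
x=0.000000, y=-0.100000:
  k1 = f(0.000000, -0.100000) = -0.126000
  k2 = f(0.115000, -0.114490) = -0.144257
  k3 = f(0.115000, -0.116590) = -0.146903
  k4 = f(0.230000, -0.133788) = -0.168572
  y ← -0.100000 + (0.23/6)·(k1 + 2k2 + 2k3 + k4) = -0.133614
y(0.23) ≈ -0.1336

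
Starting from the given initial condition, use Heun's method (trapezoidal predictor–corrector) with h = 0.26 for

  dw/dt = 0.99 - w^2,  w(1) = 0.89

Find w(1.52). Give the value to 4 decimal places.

0.9540

Heun: k1 = f(t_n, w_n); k2 = f(t_n + h, w_n + h·k1); w_{n+1} = w_n + (h/2)·(k1 + k2).
t=1.000000, w=0.890000:
  k1 = f(1.000000, 0.890000) = 0.197900
  k2 = f(1.260000, 0.941454) = 0.103664
  w ← 0.890000 + (0.26/2)·(0.197900 + 0.103664) = 0.929203
t=1.260000, w=0.929203:
  k1 = f(1.260000, 0.929203) = 0.126581
  k2 = f(1.520000, 0.962114) = 0.064336
  w ← 0.929203 + (0.26/2)·(0.126581 + 0.064336) = 0.954023
w(1.52) ≈ 0.9540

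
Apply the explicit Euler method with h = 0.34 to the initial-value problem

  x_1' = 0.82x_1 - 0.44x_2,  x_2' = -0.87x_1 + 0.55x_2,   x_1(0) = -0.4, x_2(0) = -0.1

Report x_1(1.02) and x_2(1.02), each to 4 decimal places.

-0.8339, 0.3616

Euler on (x_1,x_2): x_1_{n+1} = x_1_n + h·x_1', x_2_{n+1} = x_2_n + h·x_2'.
0.000000: (-0.400000, -0.100000); f=(-0.284000, 0.293000) → (-0.496560, -0.000380)
0.340000: (-0.496560, -0.000380); f=(-0.407012, 0.431798) → (-0.634944, 0.146431)
0.680000: (-0.634944, 0.146431); f=(-0.585084, 0.632939) → (-0.833873, 0.361631)
(x_1(1.02), x_2(1.02)) ≈ (-0.8339, 0.3616)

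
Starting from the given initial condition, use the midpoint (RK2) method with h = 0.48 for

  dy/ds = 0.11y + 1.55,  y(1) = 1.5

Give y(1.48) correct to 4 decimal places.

2.3449

Midpoint: k1 = f(s_n, y_n); k2 = f(s_n + h/2, y_n + (h/2)·k1); y_{n+1} = y_n + h·k2.
s=1.000000, y=1.500000:
  k1 = f(1.000000, 1.500000) = 1.715000
  k2 = f(1.240000, 1.911600) = 1.760276
  y ← 1.500000 + 0.48·1.760276 = 2.344932
y(1.48) ≈ 2.3449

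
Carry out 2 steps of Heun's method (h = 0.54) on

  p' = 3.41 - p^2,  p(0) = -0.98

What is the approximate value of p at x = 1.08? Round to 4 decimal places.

0.9739

Heun: k1 = f(x_n, p_n); k2 = f(x_n + h, p_n + h·k1); p_{n+1} = p_n + (h/2)·(k1 + k2).
x=0.000000, p=-0.980000:
  k1 = f(0.000000, -0.980000) = 2.449600
  k2 = f(0.540000, 0.342784) = 3.292499
  p ← -0.980000 + (0.54/2)·(2.449600 + 3.292499) = 0.570367
x=0.540000, p=0.570367:
  k1 = f(0.540000, 0.570367) = 3.084682
  k2 = f(1.080000, 2.236095) = -1.590120
  p ← 0.570367 + (0.54/2)·(3.084682 + (-1.590120)) = 0.973898
p(1.08) ≈ 0.9739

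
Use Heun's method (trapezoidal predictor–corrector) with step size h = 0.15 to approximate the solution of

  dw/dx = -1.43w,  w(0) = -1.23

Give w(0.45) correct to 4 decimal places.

Heun: k1 = f(x_n, w_n); k2 = f(x_n + h, w_n + h·k1); w_{n+1} = w_n + (h/2)·(k1 + k2).
x=0.000000, w=-1.230000:
  k1 = f(0.000000, -1.230000) = 1.758900
  k2 = f(0.150000, -0.966165) = 1.381616
  w ← -1.230000 + (0.15/2)·(1.758900 + 1.381616) = -0.994461
x=0.150000, w=-0.994461:
  k1 = f(0.150000, -0.994461) = 1.422080
  k2 = f(0.300000, -0.781149) = 1.117044
  w ← -0.994461 + (0.15/2)·(1.422080 + 1.117044) = -0.804027
x=0.300000, w=-0.804027:
  k1 = f(0.300000, -0.804027) = 1.149759
  k2 = f(0.450000, -0.631563) = 0.903135
  w ← -0.804027 + (0.15/2)·(1.149759 + 0.903135) = -0.650060
w(0.45) ≈ -0.6501

-0.6501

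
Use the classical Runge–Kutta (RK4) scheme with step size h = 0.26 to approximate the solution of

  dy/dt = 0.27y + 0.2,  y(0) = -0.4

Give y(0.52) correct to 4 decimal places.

RK4: k1 = f(t_n, y_n); k2 = f(t_n + h/2, y_n + (h/2)·k1); k3 = f(t_n + h/2, y_n + (h/2)·k2); k4 = f(t_n + h, y_n + h·k3); y_{n+1} = y_n + (h/6)·(k1 + 2k2 + 2k3 + k4).
t=0.000000, y=-0.400000:
  k1 = f(0.000000, -0.400000) = 0.092000
  k2 = f(0.130000, -0.388040) = 0.095229
  k3 = f(0.130000, -0.387620) = 0.095343
  k4 = f(0.260000, -0.375211) = 0.098693
  y ← -0.400000 + (0.26/6)·(k1 + 2k2 + 2k3 + k4) = -0.375220
t=0.260000, y=-0.375220:
  k1 = f(0.260000, -0.375220) = 0.098690
  k2 = f(0.390000, -0.362391) = 0.102155
  k3 = f(0.390000, -0.361940) = 0.102276
  k4 = f(0.520000, -0.348629) = 0.105870
  y ← -0.375220 + (0.26/6)·(k1 + 2k2 + 2k3 + k4) = -0.348639
y(0.52) ≈ -0.3486

-0.3486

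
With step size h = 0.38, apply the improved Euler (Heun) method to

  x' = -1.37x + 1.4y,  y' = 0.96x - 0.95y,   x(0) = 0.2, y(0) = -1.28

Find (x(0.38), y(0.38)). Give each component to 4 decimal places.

-0.2384, -0.9847

Heun on (x,y): k1 = f(t_n, state_n); k2 = f(t_n + h, state_n + h·k1); state_{n+1} = state_n + (h/2)·(k1 + k2).
0.000000: (0.200000, -1.280000)
  k1 = (-2.066000, 1.408000)
  predictor → (-0.585080, -0.744960)
  k2 = (-0.241384, 0.146035)
  → (-0.238403, -0.984733)
(x(0.38), y(0.38)) ≈ (-0.2384, -0.9847)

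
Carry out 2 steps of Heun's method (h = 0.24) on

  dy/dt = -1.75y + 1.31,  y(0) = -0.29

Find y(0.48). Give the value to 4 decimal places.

Heun: k1 = f(t_n, y_n); k2 = f(t_n + h, y_n + h·k1); y_{n+1} = y_n + (h/2)·(k1 + k2).
t=0.000000, y=-0.290000:
  k1 = f(0.000000, -0.290000) = 1.817500
  k2 = f(0.240000, 0.146200) = 1.054150
  y ← -0.290000 + (0.24/2)·(1.817500 + 1.054150) = 0.054598
t=0.240000, y=0.054598:
  k1 = f(0.240000, 0.054598) = 1.214454
  k2 = f(0.480000, 0.346067) = 0.704383
  y ← 0.054598 + (0.24/2)·(1.214454 + 0.704383) = 0.284858
y(0.48) ≈ 0.2849

0.2849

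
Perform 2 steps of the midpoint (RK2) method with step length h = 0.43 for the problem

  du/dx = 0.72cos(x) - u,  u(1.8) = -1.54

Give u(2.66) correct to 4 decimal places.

-0.9506

Midpoint: k1 = f(x_n, u_n); k2 = f(x_n + h/2, u_n + (h/2)·k1); u_{n+1} = u_n + h·k2.
x=1.800000, u=-1.540000:
  k1 = f(1.800000, -1.540000) = 1.376414
  k2 = f(2.015000, -1.244071) = 0.934659
  u ← -1.540000 + 0.43·0.934659 = -1.138097
x=2.230000, u=-1.138097:
  k1 = f(2.230000, -1.138097) = 0.697106
  k2 = f(2.445000, -0.988219) = 0.435955
  u ← -1.138097 + 0.43·0.435955 = -0.950636
u(2.66) ≈ -0.9506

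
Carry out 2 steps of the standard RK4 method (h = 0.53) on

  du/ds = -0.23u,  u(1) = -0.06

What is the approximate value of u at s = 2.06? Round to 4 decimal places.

-0.0470

RK4: k1 = f(s_n, u_n); k2 = f(s_n + h/2, u_n + (h/2)·k1); k3 = f(s_n + h/2, u_n + (h/2)·k2); k4 = f(s_n + h, u_n + h·k3); u_{n+1} = u_n + (h/6)·(k1 + 2k2 + 2k3 + k4).
s=1.000000, u=-0.060000:
  k1 = f(1.000000, -0.060000) = 0.013800
  k2 = f(1.265000, -0.056343) = 0.012959
  k3 = f(1.265000, -0.056566) = 0.013010
  k4 = f(1.530000, -0.053105) = 0.012214
  u ← -0.060000 + (0.53/6)·(k1 + 2k2 + 2k3 + k4) = -0.053114
s=1.530000, u=-0.053114:
  k1 = f(1.530000, -0.053114) = 0.012216
  k2 = f(1.795000, -0.049877) = 0.011472
  k3 = f(1.795000, -0.050074) = 0.011517
  k4 = f(2.060000, -0.047010) = 0.010812
  u ← -0.053114 + (0.53/6)·(k1 + 2k2 + 2k3 + k4) = -0.047019
u(2.06) ≈ -0.0470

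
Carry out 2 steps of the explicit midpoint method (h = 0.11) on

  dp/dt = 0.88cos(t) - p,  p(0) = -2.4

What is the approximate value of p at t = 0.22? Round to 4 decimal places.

Midpoint: k1 = f(t_n, p_n); k2 = f(t_n + h/2, p_n + (h/2)·k1); p_{n+1} = p_n + h·k2.
t=0.000000, p=-2.400000:
  k1 = f(0.000000, -2.400000) = 3.280000
  k2 = f(0.055000, -2.219600) = 3.098269
  p ← -2.400000 + 0.11·3.098269 = -2.059190
t=0.110000, p=-2.059190:
  k1 = f(0.110000, -2.059190) = 2.933872
  k2 = f(0.165000, -1.897827) = 2.765876
  p ← -2.059190 + 0.11·2.765876 = -1.754944
p(0.22) ≈ -1.7549

-1.7549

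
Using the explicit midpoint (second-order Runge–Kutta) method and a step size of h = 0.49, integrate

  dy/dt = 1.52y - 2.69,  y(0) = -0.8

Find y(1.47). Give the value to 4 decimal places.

-19.4792

Midpoint: k1 = f(t_n, y_n); k2 = f(t_n + h/2, y_n + (h/2)·k1); y_{n+1} = y_n + h·k2.
t=0.000000, y=-0.800000:
  k1 = f(0.000000, -0.800000) = -3.906000
  k2 = f(0.245000, -1.756970) = -5.360594
  y ← -0.800000 + 0.49·(-5.360594) = -3.426691
t=0.490000, y=-3.426691:
  k1 = f(0.490000, -3.426691) = -7.898571
  k2 = f(0.735000, -5.361841) = -10.839998
  y ← -3.426691 + 0.49·(-10.839998) = -8.738290
t=0.980000, y=-8.738290:
  k1 = f(0.980000, -8.738290) = -15.972202
  k2 = f(1.225000, -12.651480) = -21.920249
  y ← -8.738290 + 0.49·(-21.920249) = -19.479213
y(1.47) ≈ -19.4792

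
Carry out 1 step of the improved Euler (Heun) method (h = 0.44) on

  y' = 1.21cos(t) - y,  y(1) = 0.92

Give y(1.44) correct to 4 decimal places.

Heun: k1 = f(t_n, y_n); k2 = f(t_n + h, y_n + h·k1); y_{n+1} = y_n + (h/2)·(k1 + k2).
t=1.000000, y=0.920000:
  k1 = f(1.000000, 0.920000) = -0.266234
  k2 = f(1.440000, 0.802857) = -0.645044
  y ← 0.920000 + (0.44/2)·(-0.266234 + (-0.645044)) = 0.719519
y(1.44) ≈ 0.7195

0.7195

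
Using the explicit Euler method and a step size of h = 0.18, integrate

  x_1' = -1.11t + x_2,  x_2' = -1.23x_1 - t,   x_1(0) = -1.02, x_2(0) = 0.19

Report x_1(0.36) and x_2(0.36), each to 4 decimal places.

-0.9469, 0.6017

Euler on (x_1,x_2): x_1_{n+1} = x_1_n + h·x_1', x_2_{n+1} = x_2_n + h·x_2'.
0.000000: (-1.020000, 0.190000); f=(0.190000, 1.254600) → (-0.985800, 0.415828)
0.180000: (-0.985800, 0.415828); f=(0.216028, 1.032534) → (-0.946915, 0.601684)
(x_1(0.36), x_2(0.36)) ≈ (-0.9469, 0.6017)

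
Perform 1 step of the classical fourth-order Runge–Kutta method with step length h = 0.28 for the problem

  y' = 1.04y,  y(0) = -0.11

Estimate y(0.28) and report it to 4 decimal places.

RK4: k1 = f(x_n, y_n); k2 = f(x_n + h/2, y_n + (h/2)·k1); k3 = f(x_n + h/2, y_n + (h/2)·k2); k4 = f(x_n + h, y_n + h·k3); y_{n+1} = y_n + (h/6)·(k1 + 2k2 + 2k3 + k4).
x=0.000000, y=-0.110000:
  k1 = f(0.000000, -0.110000) = -0.114400
  k2 = f(0.140000, -0.126016) = -0.131057
  k3 = f(0.140000, -0.128348) = -0.133482
  k4 = f(0.280000, -0.147375) = -0.153270
  y ← -0.110000 + (0.28/6)·(k1 + 2k2 + 2k3 + k4) = -0.147182
y(0.28) ≈ -0.1472

-0.1472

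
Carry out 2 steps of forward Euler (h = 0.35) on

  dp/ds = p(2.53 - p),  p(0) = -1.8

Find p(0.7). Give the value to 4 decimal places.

Euler: p_{n+1} = p_n + h·f(s_n, p_n).
s=0.000000, p=-1.800000: f=-7.794000 → p ← -1.800000 + 0.35·(-7.794000) = -4.527900
s=0.350000, p=-4.527900: f=-31.957465 → p ← -4.527900 + 0.35·(-31.957465) = -15.713013
p(0.7) ≈ -15.7130

-15.7130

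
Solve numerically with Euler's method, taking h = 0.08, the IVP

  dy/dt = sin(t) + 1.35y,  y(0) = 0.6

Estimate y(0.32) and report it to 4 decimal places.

Euler: y_{n+1} = y_n + h·f(t_n, y_n).
t=0.000000, y=0.600000: f=0.810000 → y ← 0.600000 + 0.08·0.810000 = 0.664800
t=0.080000, y=0.664800: f=0.977395 → y ← 0.664800 + 0.08·0.977395 = 0.742992
t=0.160000, y=0.742992: f=1.162357 → y ← 0.742992 + 0.08·1.162357 = 0.835980
t=0.240000, y=0.835980: f=1.366276 → y ← 0.835980 + 0.08·1.366276 = 0.945282
y(0.32) ≈ 0.9453

0.9453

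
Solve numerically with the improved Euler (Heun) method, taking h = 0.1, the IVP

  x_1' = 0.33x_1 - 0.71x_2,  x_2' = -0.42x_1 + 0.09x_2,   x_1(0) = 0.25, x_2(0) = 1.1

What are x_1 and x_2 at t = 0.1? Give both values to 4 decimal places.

0.1790, 1.1009

Heun on (x_1,x_2): k1 = f(t_n, state_n); k2 = f(t_n + h, state_n + h·k1); state_{n+1} = state_n + (h/2)·(k1 + k2).
0.000000: (0.250000, 1.100000)
  k1 = (-0.698500, -0.006000)
  predictor → (0.180150, 1.099400)
  k2 = (-0.721125, 0.023283)
  → (0.179019, 1.100864)
(x_1(0.1), x_2(0.1)) ≈ (0.1790, 1.1009)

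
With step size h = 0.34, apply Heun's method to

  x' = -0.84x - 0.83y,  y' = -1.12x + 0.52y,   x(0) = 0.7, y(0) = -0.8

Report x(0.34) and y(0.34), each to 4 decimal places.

0.7797, -1.2490

Heun on (x,y): k1 = f(t_n, state_n); k2 = f(t_n + h, state_n + h·k1); state_{n+1} = state_n + (h/2)·(k1 + k2).
0.000000: (0.700000, -0.800000)
  k1 = (0.076000, -1.200000)
  predictor → (0.725840, -1.208000)
  k2 = (0.392934, -1.441101)
  → (0.779719, -1.248987)
(x(0.34), y(0.34)) ≈ (0.7797, -1.2490)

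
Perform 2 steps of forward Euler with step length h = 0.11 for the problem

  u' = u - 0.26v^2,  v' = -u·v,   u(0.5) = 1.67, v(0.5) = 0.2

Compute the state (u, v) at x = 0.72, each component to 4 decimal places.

2.0556, 0.1300

Euler on (u,v): u_{n+1} = u_n + h·u', v_{n+1} = v_n + h·v'.
0.500000: (1.670000, 0.200000); f=(1.659600, -0.334000) → (1.852556, 0.163260)
0.610000: (1.852556, 0.163260); f=(1.845626, -0.302448) → (2.055575, 0.129991)
(u(0.72), v(0.72)) ≈ (2.0556, 0.1300)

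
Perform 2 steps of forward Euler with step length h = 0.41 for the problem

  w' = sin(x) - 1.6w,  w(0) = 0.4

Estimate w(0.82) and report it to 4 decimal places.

0.2108

Euler: w_{n+1} = w_n + h·f(x_n, w_n).
x=0.000000, w=0.400000: f=-0.640000 → w ← 0.400000 + 0.41·(-0.640000) = 0.137600
x=0.410000, w=0.137600: f=0.178449 → w ← 0.137600 + 0.41·0.178449 = 0.210764
w(0.82) ≈ 0.2108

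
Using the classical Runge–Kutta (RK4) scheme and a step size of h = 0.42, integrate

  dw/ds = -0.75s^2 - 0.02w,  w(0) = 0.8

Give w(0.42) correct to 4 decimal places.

RK4: k1 = f(s_n, w_n); k2 = f(s_n + h/2, w_n + (h/2)·k1); k3 = f(s_n + h/2, w_n + (h/2)·k2); k4 = f(s_n + h, w_n + h·k3); w_{n+1} = w_n + (h/6)·(k1 + 2k2 + 2k3 + k4).
s=0.000000, w=0.800000:
  k1 = f(0.000000, 0.800000) = -0.016000
  k2 = f(0.210000, 0.796640) = -0.049008
  k3 = f(0.210000, 0.789708) = -0.048869
  k4 = f(0.420000, 0.779475) = -0.147889
  w ← 0.800000 + (0.42/6)·(k1 + 2k2 + 2k3 + k4) = 0.774825
w(0.42) ≈ 0.7748

0.7748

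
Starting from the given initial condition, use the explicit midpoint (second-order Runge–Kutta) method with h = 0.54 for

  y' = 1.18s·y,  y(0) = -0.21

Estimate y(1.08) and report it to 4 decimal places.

-0.3950

Midpoint: k1 = f(s_n, y_n); k2 = f(s_n + h/2, y_n + (h/2)·k1); y_{n+1} = y_n + h·k2.
s=0.000000, y=-0.210000:
  k1 = f(0.000000, -0.210000) = 0.000000
  k2 = f(0.270000, -0.210000) = -0.066906
  y ← -0.210000 + 0.54·(-0.066906) = -0.246129
s=0.540000, y=-0.246129:
  k1 = f(0.540000, -0.246129) = -0.156834
  k2 = f(0.810000, -0.288474) = -0.275724
  y ← -0.246129 + 0.54·(-0.275724) = -0.395020
y(1.08) ≈ -0.3950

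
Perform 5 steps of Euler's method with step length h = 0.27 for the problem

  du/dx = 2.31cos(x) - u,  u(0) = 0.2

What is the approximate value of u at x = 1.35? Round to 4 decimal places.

1.3454

Euler: u_{n+1} = u_n + h·f(x_n, u_n).
x=0.000000, u=0.200000: f=2.110000 → u ← 0.200000 + 0.27·2.110000 = 0.769700
x=0.270000, u=0.769700: f=1.456611 → u ← 0.769700 + 0.27·1.456611 = 1.162985
x=0.540000, u=1.162985: f=0.818322 → u ← 1.162985 + 0.27·0.818322 = 1.383932
x=0.810000, u=1.383932: f=0.208809 → u ← 1.383932 + 0.27·0.208809 = 1.440310
x=1.080000, u=1.440310: f=-0.351542 → u ← 1.440310 + 0.27·(-0.351542) = 1.345394
u(1.35) ≈ 1.3454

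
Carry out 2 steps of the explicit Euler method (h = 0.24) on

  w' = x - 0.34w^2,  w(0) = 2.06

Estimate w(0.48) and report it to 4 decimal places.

1.5317

Euler: w_{n+1} = w_n + h·f(x_n, w_n).
x=0.000000, w=2.060000: f=-1.442824 → w ← 2.060000 + 0.24·(-1.442824) = 1.713722
x=0.240000, w=1.713722: f=-0.758527 → w ← 1.713722 + 0.24·(-0.758527) = 1.531676
w(0.48) ≈ 1.5317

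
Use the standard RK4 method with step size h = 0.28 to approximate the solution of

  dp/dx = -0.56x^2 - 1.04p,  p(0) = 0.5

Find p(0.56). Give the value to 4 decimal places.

0.2508

RK4: k1 = f(x_n, p_n); k2 = f(x_n + h/2, p_n + (h/2)·k1); k3 = f(x_n + h/2, p_n + (h/2)·k2); k4 = f(x_n + h, p_n + h·k3); p_{n+1} = p_n + (h/6)·(k1 + 2k2 + 2k3 + k4).
x=0.000000, p=0.500000:
  k1 = f(0.000000, 0.500000) = -0.520000
  k2 = f(0.140000, 0.427200) = -0.455264
  k3 = f(0.140000, 0.436263) = -0.464690
  k4 = f(0.280000, 0.369887) = -0.428586
  p ← 0.500000 + (0.28/6)·(k1 + 2k2 + 2k3 + k4) = 0.369870
x=0.280000, p=0.369870:
  k1 = f(0.280000, 0.369870) = -0.428569
  k2 = f(0.420000, 0.309871) = -0.421049
  k3 = f(0.420000, 0.310923) = -0.422144
  k4 = f(0.560000, 0.251670) = -0.437353
  p ← 0.369870 + (0.28/6)·(k1 + 2k2 + 2k3 + k4) = 0.250763
p(0.56) ≈ 0.2508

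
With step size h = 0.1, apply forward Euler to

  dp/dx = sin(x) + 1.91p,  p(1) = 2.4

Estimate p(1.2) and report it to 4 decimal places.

Euler: p_{n+1} = p_n + h·f(x_n, p_n).
x=1.000000, p=2.400000: f=5.425471 → p ← 2.400000 + 0.1·5.425471 = 2.942547
x=1.100000, p=2.942547: f=6.511472 → p ← 2.942547 + 0.1·6.511472 = 3.593694
p(1.2) ≈ 3.5937

3.5937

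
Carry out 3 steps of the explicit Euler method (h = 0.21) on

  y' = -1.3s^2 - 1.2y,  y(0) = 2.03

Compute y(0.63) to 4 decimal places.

Euler: y_{n+1} = y_n + h·f(s_n, y_n).
s=0.000000, y=2.030000: f=-2.436000 → y ← 2.030000 + 0.21·(-2.436000) = 1.518440
s=0.210000, y=1.518440: f=-1.879458 → y ← 1.518440 + 0.21·(-1.879458) = 1.123754
s=0.420000, y=1.123754: f=-1.577825 → y ← 1.123754 + 0.21·(-1.577825) = 0.792411
y(0.63) ≈ 0.7924

0.7924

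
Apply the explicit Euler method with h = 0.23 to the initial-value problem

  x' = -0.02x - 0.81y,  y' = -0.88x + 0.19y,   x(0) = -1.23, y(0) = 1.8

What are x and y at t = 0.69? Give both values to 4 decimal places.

Euler on (x,y): x_{n+1} = x_n + h·x', y_{n+1} = y_n + h·y'.
0.000000: (-1.230000, 1.800000); f=(-1.433400, 1.424400) → (-1.559682, 2.127612)
0.230000: (-1.559682, 2.127612); f=(-1.692172, 1.776766) → (-1.948882, 2.536268)
0.460000: (-1.948882, 2.536268); f=(-2.015400, 2.196907) → (-2.412424, 3.041557)
(x(0.69), y(0.69)) ≈ (-2.4124, 3.0416)

-2.4124, 3.0416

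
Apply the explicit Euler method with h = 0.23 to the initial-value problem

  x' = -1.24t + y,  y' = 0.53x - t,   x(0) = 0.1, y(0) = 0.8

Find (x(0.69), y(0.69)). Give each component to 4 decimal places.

Euler on (x,y): x_{n+1} = x_n + h·x', y_{n+1} = y_n + h·y'.
0.000000: (0.100000, 0.800000); f=(0.800000, 0.053000) → (0.284000, 0.812190)
0.230000: (0.284000, 0.812190); f=(0.526990, -0.079480) → (0.405208, 0.793910)
0.460000: (0.405208, 0.793910); f=(0.223510, -0.245240) → (0.456615, 0.737504)
(x(0.69), y(0.69)) ≈ (0.4566, 0.7375)

0.4566, 0.7375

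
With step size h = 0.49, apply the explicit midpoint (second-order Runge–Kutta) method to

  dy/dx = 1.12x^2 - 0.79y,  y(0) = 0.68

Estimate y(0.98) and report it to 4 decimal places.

Midpoint: k1 = f(x_n, y_n); k2 = f(x_n + h/2, y_n + (h/2)·k1); y_{n+1} = y_n + h·k2.
x=0.000000, y=0.680000:
  k1 = f(0.000000, 0.680000) = -0.537200
  k2 = f(0.245000, 0.548386) = -0.365997
  y ← 0.680000 + 0.49·(-0.365997) = 0.500661
x=0.490000, y=0.500661:
  k1 = f(0.490000, 0.500661) = -0.126611
  k2 = f(0.735000, 0.469642) = 0.234035
  y ← 0.500661 + 0.49·0.234035 = 0.615339
y(0.98) ≈ 0.6153

0.6153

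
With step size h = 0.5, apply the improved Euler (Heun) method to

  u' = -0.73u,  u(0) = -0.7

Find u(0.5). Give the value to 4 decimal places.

Heun: k1 = f(x_n, u_n); k2 = f(x_n + h, u_n + h·k1); u_{n+1} = u_n + (h/2)·(k1 + k2).
x=0.000000, u=-0.700000:
  k1 = f(0.000000, -0.700000) = 0.511000
  k2 = f(0.500000, -0.444500) = 0.324485
  u ← -0.700000 + (0.5/2)·(0.511000 + 0.324485) = -0.491129
u(0.5) ≈ -0.4911

-0.4911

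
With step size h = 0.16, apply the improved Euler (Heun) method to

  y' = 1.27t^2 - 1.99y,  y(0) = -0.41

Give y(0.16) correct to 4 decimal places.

Heun: k1 = f(t_n, y_n); k2 = f(t_n + h, y_n + h·k1); y_{n+1} = y_n + (h/2)·(k1 + k2).
t=0.000000, y=-0.410000:
  k1 = f(0.000000, -0.410000) = 0.815900
  k2 = f(0.160000, -0.279456) = 0.588629
  y ← -0.410000 + (0.16/2)·(0.815900 + 0.588629) = -0.297638
y(0.16) ≈ -0.2976

-0.2976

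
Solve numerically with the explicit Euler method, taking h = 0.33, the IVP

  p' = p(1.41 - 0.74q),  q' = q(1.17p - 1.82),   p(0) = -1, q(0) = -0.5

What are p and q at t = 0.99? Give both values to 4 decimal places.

-3.4113, -0.0007

Euler on (p,q): p_{n+1} = p_n + h·p', q_{n+1} = q_n + h·q'.
0.000000: (-1.000000, -0.500000); f=(-1.780000, 1.495000) → (-1.587400, -0.006650)
0.330000: (-1.587400, -0.006650); f=(-2.246046, 0.024454) → (-2.328595, 0.001420)
0.660000: (-2.328595, 0.001420); f=(-3.280873, -0.006452) → (-3.411283, -0.000709)
(p(0.99), q(0.99)) ≈ (-3.4113, -0.0007)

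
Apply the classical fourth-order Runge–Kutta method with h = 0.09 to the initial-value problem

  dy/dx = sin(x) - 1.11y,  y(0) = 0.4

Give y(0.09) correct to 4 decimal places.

0.3659

RK4: k1 = f(x_n, y_n); k2 = f(x_n + h/2, y_n + (h/2)·k1); k3 = f(x_n + h/2, y_n + (h/2)·k2); k4 = f(x_n + h, y_n + h·k3); y_{n+1} = y_n + (h/6)·(k1 + 2k2 + 2k3 + k4).
x=0.000000, y=0.400000:
  k1 = f(0.000000, 0.400000) = -0.444000
  k2 = f(0.045000, 0.380020) = -0.376837
  k3 = f(0.045000, 0.383042) = -0.380192
  k4 = f(0.090000, 0.365783) = -0.316140
  y ← 0.400000 + (0.09/6)·(k1 + 2k2 + 2k3 + k4) = 0.365887
y(0.09) ≈ 0.3659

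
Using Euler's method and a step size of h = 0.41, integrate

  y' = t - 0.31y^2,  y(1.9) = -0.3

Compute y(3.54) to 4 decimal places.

2.8931

Euler: y_{n+1} = y_n + h·f(t_n, y_n).
t=1.900000, y=-0.300000: f=1.872100 → y ← -0.300000 + 0.41·1.872100 = 0.467561
t=2.310000, y=0.467561: f=2.242230 → y ← 0.467561 + 0.41·2.242230 = 1.386875
t=2.720000, y=1.386875: f=2.123739 → y ← 1.386875 + 0.41·2.123739 = 2.257608
t=3.130000, y=2.257608: f=1.549994 → y ← 2.257608 + 0.41·1.549994 = 2.893106
y(3.54) ≈ 2.8931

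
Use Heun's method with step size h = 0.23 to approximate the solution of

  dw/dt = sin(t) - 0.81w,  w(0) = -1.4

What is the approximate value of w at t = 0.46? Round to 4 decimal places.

Heun: k1 = f(t_n, w_n); k2 = f(t_n + h, w_n + h·k1); w_{n+1} = w_n + (h/2)·(k1 + k2).
t=0.000000, w=-1.400000:
  k1 = f(0.000000, -1.400000) = 1.134000
  k2 = f(0.230000, -1.139180) = 1.150713
  w ← -1.400000 + (0.23/2)·(1.134000 + 1.150713) = -1.137258
t=0.230000, w=-1.137258:
  k1 = f(0.230000, -1.137258) = 1.149156
  k2 = f(0.460000, -0.872952) = 1.151039
  w ← -1.137258 + (0.23/2)·(1.149156 + 1.151039) = -0.872735
w(0.46) ≈ -0.8727

-0.8727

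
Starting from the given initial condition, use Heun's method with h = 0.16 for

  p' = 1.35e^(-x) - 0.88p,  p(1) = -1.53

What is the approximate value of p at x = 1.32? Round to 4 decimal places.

Heun: k1 = f(x_n, p_n); k2 = f(x_n + h, p_n + h·k1); p_{n+1} = p_n + (h/2)·(k1 + k2).
x=1.000000, p=-1.530000:
  k1 = f(1.000000, -1.530000) = 1.843037
  k2 = f(1.160000, -1.235114) = 1.510107
  p ← -1.530000 + (0.16/2)·(1.843037 + 1.510107) = -1.261748
x=1.160000, p=-1.261748:
  k1 = f(1.160000, -1.261748) = 1.533545
  k2 = f(1.320000, -1.016381) = 1.255048
  p ← -1.261748 + (0.16/2)·(1.533545 + 1.255048) = -1.038661
p(1.32) ≈ -1.0387

-1.0387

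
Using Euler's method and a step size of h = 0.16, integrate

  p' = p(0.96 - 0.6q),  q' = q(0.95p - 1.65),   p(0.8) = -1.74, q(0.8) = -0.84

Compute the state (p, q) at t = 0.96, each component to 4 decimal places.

Euler on (p,q): p_{n+1} = p_n + h·p', q_{n+1} = q_n + h·q'.
0.800000: (-1.740000, -0.840000); f=(-2.547360, 2.774520) → (-2.147578, -0.396077)
(p(0.96), q(0.96)) ≈ (-2.1476, -0.3961)

-2.1476, -0.3961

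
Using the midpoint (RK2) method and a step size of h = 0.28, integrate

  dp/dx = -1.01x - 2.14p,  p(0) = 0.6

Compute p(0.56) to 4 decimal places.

Midpoint: k1 = f(x_n, p_n); k2 = f(x_n + h/2, p_n + (h/2)·k1); p_{n+1} = p_n + h·k2.
x=0.000000, p=0.600000:
  k1 = f(0.000000, 0.600000) = -1.284000
  k2 = f(0.140000, 0.420240) = -1.040714
  p ← 0.600000 + 0.28·(-1.040714) = 0.308600
x=0.280000, p=0.308600:
  k1 = f(0.280000, 0.308600) = -0.943204
  k2 = f(0.420000, 0.176552) = -0.802020
  p ← 0.308600 + 0.28·(-0.802020) = 0.084034
p(0.56) ≈ 0.0840

0.0840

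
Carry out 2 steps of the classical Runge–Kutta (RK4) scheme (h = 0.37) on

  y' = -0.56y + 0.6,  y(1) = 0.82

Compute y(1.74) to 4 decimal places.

RK4: k1 = f(x_n, y_n); k2 = f(x_n + h/2, y_n + (h/2)·k1); k3 = f(x_n + h/2, y_n + (h/2)·k2); k4 = f(x_n + h, y_n + h·k3); y_{n+1} = y_n + (h/6)·(k1 + 2k2 + 2k3 + k4).
x=1.000000, y=0.820000:
  k1 = f(1.000000, 0.820000) = 0.140800
  k2 = f(1.185000, 0.846048) = 0.126213
  k3 = f(1.185000, 0.843349) = 0.127724
  k4 = f(1.370000, 0.867258) = 0.114336
  y ← 0.820000 + (0.37/6)·(k1 + 2k2 + 2k3 + k4) = 0.867052
x=1.370000, y=0.867052:
  k1 = f(1.370000, 0.867052) = 0.114451
  k2 = f(1.555000, 0.888226) = 0.102594
  k3 = f(1.555000, 0.886032) = 0.103822
  k4 = f(1.740000, 0.905466) = 0.092939
  y ← 0.867052 + (0.37/6)·(k1 + 2k2 + 2k3 + k4) = 0.905299
y(1.74) ≈ 0.9053

0.9053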